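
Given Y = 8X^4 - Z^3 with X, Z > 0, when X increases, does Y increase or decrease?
Y increases

Taking the partial derivative:
∂Y/∂X = 32X^3

∂Y/∂X = 32X^3 > 0 (assuming positive values)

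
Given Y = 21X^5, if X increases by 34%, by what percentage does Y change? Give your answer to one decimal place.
332.0%

For Y = 21X^5:
If X → X(1 + 0.34)
Then Y → Y · (1 + 0.34)^5
     ≈ Y · 4.3204

Percentage change = ((1 + 0.34)^5 − 1) × 100% ≈ 332.0%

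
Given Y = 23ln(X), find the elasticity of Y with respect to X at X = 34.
Elasticity = 1/ln(34) ≈ 0.2836

Elasticity = (dY/dX) · (X/Y)

dY/dX = 23/X
At X = 34: dY/dX = 23/34, Y = 23·ln(34)

Elasticity = (23/34) · (34 / (23·ln(34))) = 1/ln(34) ≈ 0.2836

Interpretation: for a small percentage change in X, the percentage change in Y is approximately 0.28 times as large.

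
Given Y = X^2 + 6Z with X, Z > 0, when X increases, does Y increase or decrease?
Y increases

Taking the partial derivative:
∂Y/∂X = 2X

∂Y/∂X = 2X > 0 (assuming positive values)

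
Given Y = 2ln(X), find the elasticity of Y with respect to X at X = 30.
Elasticity = 1/ln(30) ≈ 0.2940

Elasticity = (dY/dX) · (X/Y)

dY/dX = 2/X
At X = 30: dY/dX = 1/15, Y = 2·ln(30)

Elasticity = (1/15) · (30 / (2·ln(30))) = 1/ln(30) ≈ 0.2940

Interpretation: for a small percentage change in X, the percentage change in Y is approximately 0.29 times as large.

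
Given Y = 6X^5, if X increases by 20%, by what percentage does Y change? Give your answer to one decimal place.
148.8%

For Y = 6X^5:
If X → X(1 + 0.2)
Then Y → Y · (1 + 0.2)^5
     ≈ Y · 2.4883

Percentage change = ((1 + 0.2)^5 − 1) × 100% ≈ 148.8%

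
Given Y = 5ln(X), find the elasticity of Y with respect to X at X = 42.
Elasticity = 1/ln(42) ≈ 0.2675

Elasticity = (dY/dX) · (X/Y)

dY/dX = 5/X
At X = 42: dY/dX = 5/42, Y = 5·ln(42)

Elasticity = (5/42) · (42 / (5·ln(42))) = 1/ln(42) ≈ 0.2675

Interpretation: for a small percentage change in X, the percentage change in Y is approximately 0.27 times as large.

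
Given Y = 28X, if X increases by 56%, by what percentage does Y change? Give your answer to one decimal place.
56.0%

For Y = 28X:
If X → X(1 + 0.56)
Then Y → Y · (1 + 0.56)^1
     = Y · 1.5600

Percentage change = ((1 + 0.56)^1 − 1) × 100% = 56.0%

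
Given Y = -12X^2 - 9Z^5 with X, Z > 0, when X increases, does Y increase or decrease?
Y decreases

Taking the partial derivative:
∂Y/∂X = -24X

∂Y/∂X = -24X < 0 (assuming positive values)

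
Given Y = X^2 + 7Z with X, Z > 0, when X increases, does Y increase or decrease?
Y increases

Taking the partial derivative:
∂Y/∂X = 2X

∂Y/∂X = 2X > 0 (assuming positive values)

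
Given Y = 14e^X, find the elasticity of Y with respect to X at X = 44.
Elasticity = 44

Elasticity = (dY/dX) · (X/Y)

dY/dX = 14·e^X
At X = 44: dY/dX = 14·e^44, Y = 14·e^44

Elasticity = (14·e^44) · (44 / (14·e^44)) = 44

Interpretation: for a small percentage change in X, the percentage change in Y is approximately 44.00 times as large.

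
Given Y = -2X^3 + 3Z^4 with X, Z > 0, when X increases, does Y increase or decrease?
Y decreases

Taking the partial derivative:
∂Y/∂X = -6X^2

∂Y/∂X = -6X^2 < 0 (assuming positive values)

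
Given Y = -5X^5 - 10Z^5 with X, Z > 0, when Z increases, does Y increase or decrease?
Y decreases

Taking the partial derivative:
∂Y/∂Z = -50Z^4

∂Y/∂Z = -50Z^4 < 0 (assuming positive values)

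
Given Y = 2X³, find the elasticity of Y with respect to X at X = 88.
Elasticity = 3

Elasticity = (dY/dX) · (X/Y)

dY/dX = 6·X²
At X = 88: dY/dX = 46464, Y = 1362944

Elasticity = 46464 · (88 / 1362944) = 3

Interpretation: for a small percentage change in X, the percentage change in Y is approximately 3.00 times as large.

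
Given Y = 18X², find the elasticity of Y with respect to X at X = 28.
Elasticity = 2

Elasticity = (dY/dX) · (X/Y)

dY/dX = 36·X
At X = 28: dY/dX = 1008, Y = 14112

Elasticity = 1008 · (28 / 14112) = 2

Interpretation: for a small percentage change in X, the percentage change in Y is approximately 2.00 times as large.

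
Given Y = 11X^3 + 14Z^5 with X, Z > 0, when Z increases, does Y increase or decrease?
Y increases

Taking the partial derivative:
∂Y/∂Z = 70Z^4

∂Y/∂Z = 70Z^4 > 0 (assuming positive values)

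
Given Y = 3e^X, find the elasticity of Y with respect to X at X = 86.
Elasticity = 86

Elasticity = (dY/dX) · (X/Y)

dY/dX = 3·e^X
At X = 86: dY/dX = 3·e^86, Y = 3·e^86

Elasticity = (3·e^86) · (86 / (3·e^86)) = 86

Interpretation: for a small percentage change in X, the percentage change in Y is approximately 86.00 times as large.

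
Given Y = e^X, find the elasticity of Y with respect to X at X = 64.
Elasticity = 64

Elasticity = (dY/dX) · (X/Y)

dY/dX = e^X
At X = 64: dY/dX = e^64, Y = e^64

Elasticity = (e^64) · (64 / (e^64)) = 64

Interpretation: for a small percentage change in X, the percentage change in Y is approximately 64.00 times as large.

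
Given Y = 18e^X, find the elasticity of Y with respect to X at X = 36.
Elasticity = 36

Elasticity = (dY/dX) · (X/Y)

dY/dX = 18·e^X
At X = 36: dY/dX = 18·e^36, Y = 18·e^36

Elasticity = (18·e^36) · (36 / (18·e^36)) = 36

Interpretation: for a small percentage change in X, the percentage change in Y is approximately 36.00 times as large.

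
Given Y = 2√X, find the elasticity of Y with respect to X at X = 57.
Elasticity = 1/2

Elasticity = (dY/dX) · (X/Y)

dY/dX = 1/√X
At X = 57: dY/dX = √57/57, Y = 2·√57

Elasticity = (√57/57) · (57 / (2·√57)) = 1/2

Interpretation: for a small percentage change in X, the percentage change in Y is approximately 0.50 times as large.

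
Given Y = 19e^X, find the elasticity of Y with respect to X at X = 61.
Elasticity = 61

Elasticity = (dY/dX) · (X/Y)

dY/dX = 19·e^X
At X = 61: dY/dX = 19·e^61, Y = 19·e^61

Elasticity = (19·e^61) · (61 / (19·e^61)) = 61

Interpretation: for a small percentage change in X, the percentage change in Y is approximately 61.00 times as large.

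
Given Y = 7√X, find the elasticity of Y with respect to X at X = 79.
Elasticity = 1/2

Elasticity = (dY/dX) · (X/Y)

dY/dX = 7/(2·√X)
At X = 79: dY/dX = 7·√79/158, Y = 7·√79

Elasticity = (7·√79/158) · (79 / (7·√79)) = 1/2

Interpretation: for a small percentage change in X, the percentage change in Y is approximately 0.50 times as large.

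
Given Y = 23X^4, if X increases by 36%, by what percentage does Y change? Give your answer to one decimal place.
242.1%

For Y = 23X^4:
If X → X(1 + 0.36)
Then Y → Y · (1 + 0.36)^4
     ≈ Y · 3.4210

Percentage change = ((1 + 0.36)^4 − 1) × 100% ≈ 242.1%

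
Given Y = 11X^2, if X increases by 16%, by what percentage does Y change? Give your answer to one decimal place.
34.6%

For Y = 11X^2:
If X → X(1 + 0.16)
Then Y → Y · (1 + 0.16)^2
     = Y · 1.3456

Percentage change = ((1 + 0.16)^2 − 1) × 100% ≈ 34.6%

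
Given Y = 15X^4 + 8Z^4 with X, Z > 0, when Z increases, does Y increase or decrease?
Y increases

Taking the partial derivative:
∂Y/∂Z = 32Z^3

∂Y/∂Z = 32Z^3 > 0 (assuming positive values)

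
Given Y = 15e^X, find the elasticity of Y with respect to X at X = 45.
Elasticity = 45

Elasticity = (dY/dX) · (X/Y)

dY/dX = 15·e^X
At X = 45: dY/dX = 15·e^45, Y = 15·e^45

Elasticity = (15·e^45) · (45 / (15·e^45)) = 45

Interpretation: for a small percentage change in X, the percentage change in Y is approximately 45.00 times as large.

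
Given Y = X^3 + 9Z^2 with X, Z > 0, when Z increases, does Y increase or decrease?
Y increases

Taking the partial derivative:
∂Y/∂Z = 18Z

∂Y/∂Z = 18Z > 0 (assuming positive values)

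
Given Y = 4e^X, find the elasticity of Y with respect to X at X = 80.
Elasticity = 80

Elasticity = (dY/dX) · (X/Y)

dY/dX = 4·e^X
At X = 80: dY/dX = 4·e^80, Y = 4·e^80

Elasticity = (4·e^80) · (80 / (4·e^80)) = 80

Interpretation: for a small percentage change in X, the percentage change in Y is approximately 80.00 times as large.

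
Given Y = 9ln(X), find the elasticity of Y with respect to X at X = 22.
Elasticity = 1/ln(22) ≈ 0.3235

Elasticity = (dY/dX) · (X/Y)

dY/dX = 9/X
At X = 22: dY/dX = 9/22, Y = 9·ln(22)

Elasticity = (9/22) · (22 / (9·ln(22))) = 1/ln(22) ≈ 0.3235

Interpretation: for a small percentage change in X, the percentage change in Y is approximately 0.32 times as large.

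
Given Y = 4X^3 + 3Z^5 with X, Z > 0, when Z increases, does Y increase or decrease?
Y increases

Taking the partial derivative:
∂Y/∂Z = 15Z^4

∂Y/∂Z = 15Z^4 > 0 (assuming positive values)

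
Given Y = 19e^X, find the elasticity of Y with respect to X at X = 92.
Elasticity = 92

Elasticity = (dY/dX) · (X/Y)

dY/dX = 19·e^X
At X = 92: dY/dX = 19·e^92, Y = 19·e^92

Elasticity = (19·e^92) · (92 / (19·e^92)) = 92

Interpretation: for a small percentage change in X, the percentage change in Y is approximately 92.00 times as large.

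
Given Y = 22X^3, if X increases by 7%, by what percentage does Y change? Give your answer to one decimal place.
22.5%

For Y = 22X^3:
If X → X(1 + 0.07)
Then Y → Y · (1 + 0.07)^3
     ≈ Y · 1.2250

Percentage change = ((1 + 0.07)^3 − 1) × 100% ≈ 22.5%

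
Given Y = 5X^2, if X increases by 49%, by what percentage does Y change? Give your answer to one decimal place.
122.0%

For Y = 5X^2:
If X → X(1 + 0.49)
Then Y → Y · (1 + 0.49)^2
     = Y · 2.2201

Percentage change = ((1 + 0.49)^2 − 1) × 100% ≈ 122.0%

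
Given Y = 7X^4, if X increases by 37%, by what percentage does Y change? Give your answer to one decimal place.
252.3%

For Y = 7X^4:
If X → X(1 + 0.37)
Then Y → Y · (1 + 0.37)^4
     ≈ Y · 3.5228

Percentage change = ((1 + 0.37)^4 − 1) × 100% ≈ 252.3%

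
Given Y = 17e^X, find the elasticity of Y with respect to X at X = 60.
Elasticity = 60

Elasticity = (dY/dX) · (X/Y)

dY/dX = 17·e^X
At X = 60: dY/dX = 17·e^60, Y = 17·e^60

Elasticity = (17·e^60) · (60 / (17·e^60)) = 60

Interpretation: for a small percentage change in X, the percentage change in Y is approximately 60.00 times as large.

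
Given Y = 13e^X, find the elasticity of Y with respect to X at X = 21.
Elasticity = 21

Elasticity = (dY/dX) · (X/Y)

dY/dX = 13·e^X
At X = 21: dY/dX = 13·e^21, Y = 13·e^21

Elasticity = (13·e^21) · (21 / (13·e^21)) = 21

Interpretation: for a small percentage change in X, the percentage change in Y is approximately 21.00 times as large.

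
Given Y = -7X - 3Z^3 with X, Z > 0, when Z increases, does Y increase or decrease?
Y decreases

Taking the partial derivative:
∂Y/∂Z = -9Z^2

∂Y/∂Z = -9Z^2 < 0 (assuming positive values)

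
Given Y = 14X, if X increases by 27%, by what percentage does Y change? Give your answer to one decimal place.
27.0%

For Y = 14X:
If X → X(1 + 0.27)
Then Y → Y · (1 + 0.27)^1
     = Y · 1.2700

Percentage change = ((1 + 0.27)^1 − 1) × 100% = 27.0%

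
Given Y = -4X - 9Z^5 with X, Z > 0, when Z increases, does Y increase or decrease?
Y decreases

Taking the partial derivative:
∂Y/∂Z = -45Z^4

∂Y/∂Z = -45Z^4 < 0 (assuming positive values)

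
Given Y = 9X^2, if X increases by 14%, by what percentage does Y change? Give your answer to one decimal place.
30.0%

For Y = 9X^2:
If X → X(1 + 0.14)
Then Y → Y · (1 + 0.14)^2
     = Y · 1.2996

Percentage change = ((1 + 0.14)^2 − 1) × 100% ≈ 30.0%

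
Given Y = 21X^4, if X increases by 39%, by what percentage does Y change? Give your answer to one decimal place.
273.3%

For Y = 21X^4:
If X → X(1 + 0.39)
Then Y → Y · (1 + 0.39)^4
     ≈ Y · 3.7330

Percentage change = ((1 + 0.39)^4 − 1) × 100% ≈ 273.3%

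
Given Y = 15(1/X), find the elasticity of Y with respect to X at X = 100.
Elasticity = -1

Elasticity = (dY/dX) · (X/Y)

dY/dX = -15/X²
At X = 100: dY/dX = -3/2000, Y = 3/20

Elasticity = (-3/2000) · (100 / (3/20)) = -1

Interpretation: for a small percentage change in X, the percentage change in Y is approximately -1.00 times as large.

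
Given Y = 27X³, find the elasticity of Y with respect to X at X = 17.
Elasticity = 3

Elasticity = (dY/dX) · (X/Y)

dY/dX = 81·X²
At X = 17: dY/dX = 23409, Y = 132651

Elasticity = 23409 · (17 / 132651) = 3

Interpretation: for a small percentage change in X, the percentage change in Y is approximately 3.00 times as large.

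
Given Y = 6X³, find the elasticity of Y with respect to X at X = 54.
Elasticity = 3

Elasticity = (dY/dX) · (X/Y)

dY/dX = 18·X²
At X = 54: dY/dX = 52488, Y = 944784

Elasticity = 52488 · (54 / 944784) = 3

Interpretation: for a small percentage change in X, the percentage change in Y is approximately 3.00 times as large.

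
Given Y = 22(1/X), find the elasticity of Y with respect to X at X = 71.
Elasticity = -1

Elasticity = (dY/dX) · (X/Y)

dY/dX = -22/X²
At X = 71: dY/dX = -22/5041, Y = 22/71

Elasticity = (-22/5041) · (71 / (22/71)) = -1

Interpretation: for a small percentage change in X, the percentage change in Y is approximately -1.00 times as large.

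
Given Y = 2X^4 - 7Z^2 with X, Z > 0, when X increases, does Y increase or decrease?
Y increases

Taking the partial derivative:
∂Y/∂X = 8X^3

∂Y/∂X = 8X^3 > 0 (assuming positive values)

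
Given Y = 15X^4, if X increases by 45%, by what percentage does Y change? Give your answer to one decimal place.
342.1%

For Y = 15X^4:
If X → X(1 + 0.45)
Then Y → Y · (1 + 0.45)^4
     ≈ Y · 4.4205

Percentage change = ((1 + 0.45)^4 − 1) × 100% ≈ 342.1%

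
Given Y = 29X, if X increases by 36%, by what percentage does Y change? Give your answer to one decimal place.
36.0%

For Y = 29X:
If X → X(1 + 0.36)
Then Y → Y · (1 + 0.36)^1
     = Y · 1.3600

Percentage change = ((1 + 0.36)^1 − 1) × 100% = 36.0%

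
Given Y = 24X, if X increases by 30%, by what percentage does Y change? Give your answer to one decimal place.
30.0%

For Y = 24X:
If X → X(1 + 0.3)
Then Y → Y · (1 + 0.3)^1
     = Y · 1.3000

Percentage change = ((1 + 0.3)^1 − 1) × 100% = 30.0%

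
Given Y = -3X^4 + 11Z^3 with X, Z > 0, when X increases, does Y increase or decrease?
Y decreases

Taking the partial derivative:
∂Y/∂X = -12X^3

∂Y/∂X = -12X^3 < 0 (assuming positive values)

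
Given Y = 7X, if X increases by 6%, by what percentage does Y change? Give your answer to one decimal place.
6.0%

For Y = 7X:
If X → X(1 + 0.06)
Then Y → Y · (1 + 0.06)^1
     = Y · 1.0600

Percentage change = ((1 + 0.06)^1 − 1) × 100% = 6.0%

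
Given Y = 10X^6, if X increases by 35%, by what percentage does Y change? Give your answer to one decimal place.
505.3%

For Y = 10X^6:
If X → X(1 + 0.35)
Then Y → Y · (1 + 0.35)^6
     ≈ Y · 6.0534

Percentage change = ((1 + 0.35)^6 − 1) × 100% ≈ 505.3%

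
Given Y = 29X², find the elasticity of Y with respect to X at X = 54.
Elasticity = 2

Elasticity = (dY/dX) · (X/Y)

dY/dX = 58·X
At X = 54: dY/dX = 3132, Y = 84564

Elasticity = 3132 · (54 / 84564) = 2

Interpretation: for a small percentage change in X, the percentage change in Y is approximately 2.00 times as large.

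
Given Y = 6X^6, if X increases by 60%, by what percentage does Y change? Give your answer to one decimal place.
1577.7%

For Y = 6X^6:
If X → X(1 + 0.6)
Then Y → Y · (1 + 0.6)^6
     ≈ Y · 16.7772

Percentage change = ((1 + 0.6)^6 − 1) × 100% ≈ 1577.7%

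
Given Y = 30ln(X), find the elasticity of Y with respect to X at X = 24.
Elasticity = 1/ln(24) ≈ 0.3147

Elasticity = (dY/dX) · (X/Y)

dY/dX = 30/X
At X = 24: dY/dX = 5/4, Y = 30·ln(24)

Elasticity = (5/4) · (24 / (30·ln(24))) = 1/ln(24) ≈ 0.3147

Interpretation: for a small percentage change in X, the percentage change in Y is approximately 0.31 times as large.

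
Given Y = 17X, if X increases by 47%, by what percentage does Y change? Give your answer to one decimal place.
47.0%

For Y = 17X:
If X → X(1 + 0.47)
Then Y → Y · (1 + 0.47)^1
     = Y · 1.4700

Percentage change = ((1 + 0.47)^1 − 1) × 100% = 47.0%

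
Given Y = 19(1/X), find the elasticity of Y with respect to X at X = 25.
Elasticity = -1

Elasticity = (dY/dX) · (X/Y)

dY/dX = -19/X²
At X = 25: dY/dX = -19/625, Y = 19/25

Elasticity = (-19/625) · (25 / (19/25)) = -1

Interpretation: for a small percentage change in X, the percentage change in Y is approximately -1.00 times as large.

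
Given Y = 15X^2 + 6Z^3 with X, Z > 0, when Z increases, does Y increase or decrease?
Y increases

Taking the partial derivative:
∂Y/∂Z = 18Z^2

∂Y/∂Z = 18Z^2 > 0 (assuming positive values)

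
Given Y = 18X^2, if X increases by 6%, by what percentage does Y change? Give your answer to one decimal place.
12.4%

For Y = 18X^2:
If X → X(1 + 0.06)
Then Y → Y · (1 + 0.06)^2
     = Y · 1.1236

Percentage change = ((1 + 0.06)^2 − 1) × 100% ≈ 12.4%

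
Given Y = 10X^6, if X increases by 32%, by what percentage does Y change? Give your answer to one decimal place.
429.0%

For Y = 10X^6:
If X → X(1 + 0.32)
Then Y → Y · (1 + 0.32)^6
     ≈ Y · 5.2899

Percentage change = ((1 + 0.32)^6 − 1) × 100% ≈ 429.0%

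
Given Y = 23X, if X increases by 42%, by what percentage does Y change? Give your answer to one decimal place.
42.0%

For Y = 23X:
If X → X(1 + 0.42)
Then Y → Y · (1 + 0.42)^1
     = Y · 1.4200

Percentage change = ((1 + 0.42)^1 − 1) × 100% = 42.0%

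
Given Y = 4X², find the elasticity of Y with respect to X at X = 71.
Elasticity = 2

Elasticity = (dY/dX) · (X/Y)

dY/dX = 8·X
At X = 71: dY/dX = 568, Y = 20164

Elasticity = 568 · (71 / 20164) = 2

Interpretation: for a small percentage change in X, the percentage change in Y is approximately 2.00 times as large.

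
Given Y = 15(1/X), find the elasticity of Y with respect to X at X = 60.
Elasticity = -1

Elasticity = (dY/dX) · (X/Y)

dY/dX = -15/X²
At X = 60: dY/dX = -1/240, Y = 1/4

Elasticity = (-1/240) · (60 / (1/4)) = -1

Interpretation: for a small percentage change in X, the percentage change in Y is approximately -1.00 times as large.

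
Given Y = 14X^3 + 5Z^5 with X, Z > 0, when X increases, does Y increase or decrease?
Y increases

Taking the partial derivative:
∂Y/∂X = 42X^2

∂Y/∂X = 42X^2 > 0 (assuming positive values)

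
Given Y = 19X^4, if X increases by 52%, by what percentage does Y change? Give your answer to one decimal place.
433.8%

For Y = 19X^4:
If X → X(1 + 0.52)
Then Y → Y · (1 + 0.52)^4
     ≈ Y · 5.3379

Percentage change = ((1 + 0.52)^4 − 1) × 100% ≈ 433.8%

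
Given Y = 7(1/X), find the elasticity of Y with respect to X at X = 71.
Elasticity = -1

Elasticity = (dY/dX) · (X/Y)

dY/dX = -7/X²
At X = 71: dY/dX = -7/5041, Y = 7/71

Elasticity = (-7/5041) · (71 / (7/71)) = -1

Interpretation: for a small percentage change in X, the percentage change in Y is approximately -1.00 times as large.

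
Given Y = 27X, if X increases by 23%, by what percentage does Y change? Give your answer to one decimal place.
23.0%

For Y = 27X:
If X → X(1 + 0.23)
Then Y → Y · (1 + 0.23)^1
     = Y · 1.2300

Percentage change = ((1 + 0.23)^1 − 1) × 100% = 23.0%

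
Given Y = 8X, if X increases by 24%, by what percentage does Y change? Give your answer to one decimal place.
24.0%

For Y = 8X:
If X → X(1 + 0.24)
Then Y → Y · (1 + 0.24)^1
     = Y · 1.2400

Percentage change = ((1 + 0.24)^1 − 1) × 100% = 24.0%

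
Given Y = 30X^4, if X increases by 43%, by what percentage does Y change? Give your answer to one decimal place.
318.2%

For Y = 30X^4:
If X → X(1 + 0.43)
Then Y → Y · (1 + 0.43)^4
     ≈ Y · 4.1816

Percentage change = ((1 + 0.43)^4 − 1) × 100% ≈ 318.2%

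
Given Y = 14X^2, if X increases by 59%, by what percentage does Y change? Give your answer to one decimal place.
152.8%

For Y = 14X^2:
If X → X(1 + 0.59)
Then Y → Y · (1 + 0.59)^2
     = Y · 2.5281

Percentage change = ((1 + 0.59)^2 − 1) × 100% ≈ 152.8%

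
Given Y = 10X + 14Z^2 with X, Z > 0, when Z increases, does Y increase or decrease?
Y increases

Taking the partial derivative:
∂Y/∂Z = 28Z

∂Y/∂Z = 28Z > 0 (assuming positive values)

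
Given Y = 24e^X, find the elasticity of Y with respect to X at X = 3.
Elasticity = 3

Elasticity = (dY/dX) · (X/Y)

dY/dX = 24·e^X
At X = 3: dY/dX = 24·e^3, Y = 24·e^3

Elasticity = (24·e^3) · (3 / (24·e^3)) = 3

Interpretation: for a small percentage change in X, the percentage change in Y is approximately 3.00 times as large.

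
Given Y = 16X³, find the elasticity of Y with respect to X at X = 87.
Elasticity = 3

Elasticity = (dY/dX) · (X/Y)

dY/dX = 48·X²
At X = 87: dY/dX = 363312, Y = 10536048

Elasticity = 363312 · (87 / 10536048) = 3

Interpretation: for a small percentage change in X, the percentage change in Y is approximately 3.00 times as large.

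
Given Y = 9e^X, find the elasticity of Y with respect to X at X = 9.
Elasticity = 9

Elasticity = (dY/dX) · (X/Y)

dY/dX = 9·e^X
At X = 9: dY/dX = 9·e^9, Y = 9·e^9

Elasticity = (9·e^9) · (9 / (9·e^9)) = 9

Interpretation: for a small percentage change in X, the percentage change in Y is approximately 9.00 times as large.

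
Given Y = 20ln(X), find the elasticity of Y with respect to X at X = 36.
Elasticity = 1/ln(36) ≈ 0.2791

Elasticity = (dY/dX) · (X/Y)

dY/dX = 20/X
At X = 36: dY/dX = 5/9, Y = 20·ln(36)

Elasticity = (5/9) · (36 / (20·ln(36))) = 1/ln(36) ≈ 0.2791

Interpretation: for a small percentage change in X, the percentage change in Y is approximately 0.28 times as large.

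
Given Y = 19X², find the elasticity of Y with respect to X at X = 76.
Elasticity = 2

Elasticity = (dY/dX) · (X/Y)

dY/dX = 38·X
At X = 76: dY/dX = 2888, Y = 109744

Elasticity = 2888 · (76 / 109744) = 2

Interpretation: for a small percentage change in X, the percentage change in Y is approximately 2.00 times as large.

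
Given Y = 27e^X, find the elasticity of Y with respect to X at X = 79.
Elasticity = 79

Elasticity = (dY/dX) · (X/Y)

dY/dX = 27·e^X
At X = 79: dY/dX = 27·e^79, Y = 27·e^79

Elasticity = (27·e^79) · (79 / (27·e^79)) = 79

Interpretation: for a small percentage change in X, the percentage change in Y is approximately 79.00 times as large.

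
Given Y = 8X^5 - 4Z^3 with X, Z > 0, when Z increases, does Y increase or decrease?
Y decreases

Taking the partial derivative:
∂Y/∂Z = -12Z^2

∂Y/∂Z = -12Z^2 < 0 (assuming positive values)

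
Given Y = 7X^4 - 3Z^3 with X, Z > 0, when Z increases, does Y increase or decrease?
Y decreases

Taking the partial derivative:
∂Y/∂Z = -9Z^2

∂Y/∂Z = -9Z^2 < 0 (assuming positive values)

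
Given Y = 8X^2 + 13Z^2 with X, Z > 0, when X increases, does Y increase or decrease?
Y increases

Taking the partial derivative:
∂Y/∂X = 16X

∂Y/∂X = 16X > 0 (assuming positive values)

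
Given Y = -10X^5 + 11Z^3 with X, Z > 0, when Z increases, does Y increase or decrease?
Y increases

Taking the partial derivative:
∂Y/∂Z = 33Z^2

∂Y/∂Z = 33Z^2 > 0 (assuming positive values)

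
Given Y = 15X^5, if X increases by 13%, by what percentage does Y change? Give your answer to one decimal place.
84.2%

For Y = 15X^5:
If X → X(1 + 0.13)
Then Y → Y · (1 + 0.13)^5
     ≈ Y · 1.8424

Percentage change = ((1 + 0.13)^5 − 1) × 100% ≈ 84.2%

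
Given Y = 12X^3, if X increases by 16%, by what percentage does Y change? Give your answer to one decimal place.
56.1%

For Y = 12X^3:
If X → X(1 + 0.16)
Then Y → Y · (1 + 0.16)^3
     ≈ Y · 1.5609

Percentage change = ((1 + 0.16)^3 − 1) × 100% ≈ 56.1%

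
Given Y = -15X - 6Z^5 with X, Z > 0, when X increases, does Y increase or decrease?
Y decreases

Taking the partial derivative:
∂Y/∂X = -15

∂Y/∂X = -15 < 0 (assuming positive values)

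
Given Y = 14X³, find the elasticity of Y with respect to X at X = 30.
Elasticity = 3

Elasticity = (dY/dX) · (X/Y)

dY/dX = 42·X²
At X = 30: dY/dX = 37800, Y = 378000

Elasticity = 37800 · (30 / 378000) = 3

Interpretation: for a small percentage change in X, the percentage change in Y is approximately 3.00 times as large.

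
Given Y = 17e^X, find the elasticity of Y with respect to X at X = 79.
Elasticity = 79

Elasticity = (dY/dX) · (X/Y)

dY/dX = 17·e^X
At X = 79: dY/dX = 17·e^79, Y = 17·e^79

Elasticity = (17·e^79) · (79 / (17·e^79)) = 79

Interpretation: for a small percentage change in X, the percentage change in Y is approximately 79.00 times as large.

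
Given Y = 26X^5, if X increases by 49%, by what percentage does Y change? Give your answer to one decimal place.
634.4%

For Y = 26X^5:
If X → X(1 + 0.49)
Then Y → Y · (1 + 0.49)^5
     ≈ Y · 7.3440

Percentage change = ((1 + 0.49)^5 − 1) × 100% ≈ 634.4%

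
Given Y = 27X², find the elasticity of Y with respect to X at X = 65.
Elasticity = 2

Elasticity = (dY/dX) · (X/Y)

dY/dX = 54·X
At X = 65: dY/dX = 3510, Y = 114075

Elasticity = 3510 · (65 / 114075) = 2

Interpretation: for a small percentage change in X, the percentage change in Y is approximately 2.00 times as large.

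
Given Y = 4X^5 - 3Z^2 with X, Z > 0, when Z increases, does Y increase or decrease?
Y decreases

Taking the partial derivative:
∂Y/∂Z = -6Z

∂Y/∂Z = -6Z < 0 (assuming positive values)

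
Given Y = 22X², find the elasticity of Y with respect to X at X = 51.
Elasticity = 2

Elasticity = (dY/dX) · (X/Y)

dY/dX = 44·X
At X = 51: dY/dX = 2244, Y = 57222

Elasticity = 2244 · (51 / 57222) = 2

Interpretation: for a small percentage change in X, the percentage change in Y is approximately 2.00 times as large.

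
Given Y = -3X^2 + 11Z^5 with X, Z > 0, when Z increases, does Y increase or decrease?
Y increases

Taking the partial derivative:
∂Y/∂Z = 55Z^4

∂Y/∂Z = 55Z^4 > 0 (assuming positive values)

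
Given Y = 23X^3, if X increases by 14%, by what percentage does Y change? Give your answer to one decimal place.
48.2%

For Y = 23X^3:
If X → X(1 + 0.14)
Then Y → Y · (1 + 0.14)^3
     ≈ Y · 1.4815

Percentage change = ((1 + 0.14)^3 − 1) × 100% ≈ 48.2%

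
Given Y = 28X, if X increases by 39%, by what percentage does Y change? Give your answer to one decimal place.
39.0%

For Y = 28X:
If X → X(1 + 0.39)
Then Y → Y · (1 + 0.39)^1
     = Y · 1.3900

Percentage change = ((1 + 0.39)^1 − 1) × 100% = 39.0%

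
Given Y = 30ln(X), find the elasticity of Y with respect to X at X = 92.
Elasticity = 1/ln(92) ≈ 0.2212

Elasticity = (dY/dX) · (X/Y)

dY/dX = 30/X
At X = 92: dY/dX = 15/46, Y = 30·ln(92)

Elasticity = (15/46) · (92 / (30·ln(92))) = 1/ln(92) ≈ 0.2212

Interpretation: for a small percentage change in X, the percentage change in Y is approximately 0.22 times as large.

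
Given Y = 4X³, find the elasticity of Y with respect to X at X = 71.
Elasticity = 3

Elasticity = (dY/dX) · (X/Y)

dY/dX = 12·X²
At X = 71: dY/dX = 60492, Y = 1431644

Elasticity = 60492 · (71 / 1431644) = 3

Interpretation: for a small percentage change in X, the percentage change in Y is approximately 3.00 times as large.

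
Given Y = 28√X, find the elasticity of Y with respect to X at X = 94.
Elasticity = 1/2

Elasticity = (dY/dX) · (X/Y)

dY/dX = 14/√X
At X = 94: dY/dX = 7·√94/47, Y = 28·√94

Elasticity = (7·√94/47) · (94 / (28·√94)) = 1/2

Interpretation: for a small percentage change in X, the percentage change in Y is approximately 0.50 times as large.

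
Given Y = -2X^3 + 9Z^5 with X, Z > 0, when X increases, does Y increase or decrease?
Y decreases

Taking the partial derivative:
∂Y/∂X = -6X^2

∂Y/∂X = -6X^2 < 0 (assuming positive values)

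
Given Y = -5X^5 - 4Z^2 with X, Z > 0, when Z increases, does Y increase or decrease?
Y decreases

Taking the partial derivative:
∂Y/∂Z = -8Z

∂Y/∂Z = -8Z < 0 (assuming positive values)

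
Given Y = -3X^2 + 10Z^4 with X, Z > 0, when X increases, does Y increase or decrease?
Y decreases

Taking the partial derivative:
∂Y/∂X = -6X

∂Y/∂X = -6X < 0 (assuming positive values)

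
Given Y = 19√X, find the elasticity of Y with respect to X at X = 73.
Elasticity = 1/2

Elasticity = (dY/dX) · (X/Y)

dY/dX = 19/(2·√X)
At X = 73: dY/dX = 19·√73/146, Y = 19·√73

Elasticity = (19·√73/146) · (73 / (19·√73)) = 1/2

Interpretation: for a small percentage change in X, the percentage change in Y is approximately 0.50 times as large.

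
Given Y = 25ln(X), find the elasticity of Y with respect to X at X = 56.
Elasticity = 1/ln(56) ≈ 0.2484

Elasticity = (dY/dX) · (X/Y)

dY/dX = 25/X
At X = 56: dY/dX = 25/56, Y = 25·ln(56)

Elasticity = (25/56) · (56 / (25·ln(56))) = 1/ln(56) ≈ 0.2484

Interpretation: for a small percentage change in X, the percentage change in Y is approximately 0.25 times as large.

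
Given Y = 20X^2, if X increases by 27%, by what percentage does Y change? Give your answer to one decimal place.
61.3%

For Y = 20X^2:
If X → X(1 + 0.27)
Then Y → Y · (1 + 0.27)^2
     = Y · 1.6129

Percentage change = ((1 + 0.27)^2 − 1) × 100% ≈ 61.3%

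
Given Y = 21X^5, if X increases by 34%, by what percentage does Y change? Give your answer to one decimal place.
332.0%

For Y = 21X^5:
If X → X(1 + 0.34)
Then Y → Y · (1 + 0.34)^5
     ≈ Y · 4.3204

Percentage change = ((1 + 0.34)^5 − 1) × 100% ≈ 332.0%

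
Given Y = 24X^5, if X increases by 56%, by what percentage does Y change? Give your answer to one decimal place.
823.9%

For Y = 24X^5:
If X → X(1 + 0.56)
Then Y → Y · (1 + 0.56)^5
     ≈ Y · 9.2390

Percentage change = ((1 + 0.56)^5 − 1) × 100% ≈ 823.9%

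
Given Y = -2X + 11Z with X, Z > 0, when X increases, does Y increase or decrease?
Y decreases

Taking the partial derivative:
∂Y/∂X = -2

∂Y/∂X = -2 < 0 (assuming positive values)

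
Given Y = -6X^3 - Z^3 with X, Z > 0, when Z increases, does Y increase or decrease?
Y decreases

Taking the partial derivative:
∂Y/∂Z = -3Z^2

∂Y/∂Z = -3Z^2 < 0 (assuming positive values)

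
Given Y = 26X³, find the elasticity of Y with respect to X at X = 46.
Elasticity = 3

Elasticity = (dY/dX) · (X/Y)

dY/dX = 78·X²
At X = 46: dY/dX = 165048, Y = 2530736

Elasticity = 165048 · (46 / 2530736) = 3

Interpretation: for a small percentage change in X, the percentage change in Y is approximately 3.00 times as large.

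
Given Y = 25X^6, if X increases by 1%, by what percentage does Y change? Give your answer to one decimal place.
6.2%

For Y = 25X^6:
If X → X(1 + 0.01)
Then Y → Y · (1 + 0.01)^6
     ≈ Y · 1.0615

Percentage change = ((1 + 0.01)^6 − 1) × 100% ≈ 6.2%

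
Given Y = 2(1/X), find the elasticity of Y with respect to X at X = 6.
Elasticity = -1

Elasticity = (dY/dX) · (X/Y)

dY/dX = -2/X²
At X = 6: dY/dX = -1/18, Y = 1/3

Elasticity = (-1/18) · (6 / (1/3)) = -1

Interpretation: for a small percentage change in X, the percentage change in Y is approximately -1.00 times as large.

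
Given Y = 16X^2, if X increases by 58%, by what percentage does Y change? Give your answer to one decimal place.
149.6%

For Y = 16X^2:
If X → X(1 + 0.58)
Then Y → Y · (1 + 0.58)^2
     = Y · 2.4964

Percentage change = ((1 + 0.58)^2 − 1) × 100% ≈ 149.6%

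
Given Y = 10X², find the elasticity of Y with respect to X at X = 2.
Elasticity = 2

Elasticity = (dY/dX) · (X/Y)

dY/dX = 20·X
At X = 2: dY/dX = 40, Y = 40

Elasticity = 40 · (2 / 40) = 2

Interpretation: for a small percentage change in X, the percentage change in Y is approximately 2.00 times as large.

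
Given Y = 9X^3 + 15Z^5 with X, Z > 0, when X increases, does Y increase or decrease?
Y increases

Taking the partial derivative:
∂Y/∂X = 27X^2

∂Y/∂X = 27X^2 > 0 (assuming positive values)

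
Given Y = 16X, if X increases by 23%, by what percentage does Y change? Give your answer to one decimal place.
23.0%

For Y = 16X:
If X → X(1 + 0.23)
Then Y → Y · (1 + 0.23)^1
     = Y · 1.2300

Percentage change = ((1 + 0.23)^1 − 1) × 100% = 23.0%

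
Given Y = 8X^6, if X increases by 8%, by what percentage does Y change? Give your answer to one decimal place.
58.7%

For Y = 8X^6:
If X → X(1 + 0.08)
Then Y → Y · (1 + 0.08)^6
     ≈ Y · 1.5869

Percentage change = ((1 + 0.08)^6 − 1) × 100% ≈ 58.7%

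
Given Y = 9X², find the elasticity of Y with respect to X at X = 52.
Elasticity = 2

Elasticity = (dY/dX) · (X/Y)

dY/dX = 18·X
At X = 52: dY/dX = 936, Y = 24336

Elasticity = 936 · (52 / 24336) = 2

Interpretation: for a small percentage change in X, the percentage change in Y is approximately 2.00 times as large.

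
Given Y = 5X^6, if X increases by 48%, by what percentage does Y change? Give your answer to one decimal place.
950.9%

For Y = 5X^6:
If X → X(1 + 0.48)
Then Y → Y · (1 + 0.48)^6
     ≈ Y · 10.5092

Percentage change = ((1 + 0.48)^6 − 1) × 100% ≈ 950.9%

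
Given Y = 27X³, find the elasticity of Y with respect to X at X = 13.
Elasticity = 3

Elasticity = (dY/dX) · (X/Y)

dY/dX = 81·X²
At X = 13: dY/dX = 13689, Y = 59319

Elasticity = 13689 · (13 / 59319) = 3

Interpretation: for a small percentage change in X, the percentage change in Y is approximately 3.00 times as large.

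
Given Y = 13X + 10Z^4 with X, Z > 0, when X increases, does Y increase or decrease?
Y increases

Taking the partial derivative:
∂Y/∂X = 13

∂Y/∂X = 13 > 0 (assuming positive values)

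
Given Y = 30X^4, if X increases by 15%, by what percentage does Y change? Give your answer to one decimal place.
74.9%

For Y = 30X^4:
If X → X(1 + 0.15)
Then Y → Y · (1 + 0.15)^4
     ≈ Y · 1.7490

Percentage change = ((1 + 0.15)^4 − 1) × 100% ≈ 74.9%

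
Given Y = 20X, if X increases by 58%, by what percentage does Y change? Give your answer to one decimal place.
58.0%

For Y = 20X:
If X → X(1 + 0.58)
Then Y → Y · (1 + 0.58)^1
     = Y · 1.5800

Percentage change = ((1 + 0.58)^1 − 1) × 100% = 58.0%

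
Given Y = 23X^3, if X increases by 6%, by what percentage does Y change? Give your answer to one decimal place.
19.1%

For Y = 23X^3:
If X → X(1 + 0.06)
Then Y → Y · (1 + 0.06)^3
     ≈ Y · 1.1910

Percentage change = ((1 + 0.06)^3 − 1) × 100% ≈ 19.1%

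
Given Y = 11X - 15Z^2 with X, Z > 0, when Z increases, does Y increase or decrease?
Y decreases

Taking the partial derivative:
∂Y/∂Z = -30Z

∂Y/∂Z = -30Z < 0 (assuming positive values)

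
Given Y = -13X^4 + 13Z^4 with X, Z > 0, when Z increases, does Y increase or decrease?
Y increases

Taking the partial derivative:
∂Y/∂Z = 52Z^3

∂Y/∂Z = 52Z^3 > 0 (assuming positive values)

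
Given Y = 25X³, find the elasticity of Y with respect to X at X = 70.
Elasticity = 3

Elasticity = (dY/dX) · (X/Y)

dY/dX = 75·X²
At X = 70: dY/dX = 367500, Y = 8575000

Elasticity = 367500 · (70 / 8575000) = 3

Interpretation: for a small percentage change in X, the percentage change in Y is approximately 3.00 times as large.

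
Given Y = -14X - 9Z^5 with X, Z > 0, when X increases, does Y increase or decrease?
Y decreases

Taking the partial derivative:
∂Y/∂X = -14

∂Y/∂X = -14 < 0 (assuming positive values)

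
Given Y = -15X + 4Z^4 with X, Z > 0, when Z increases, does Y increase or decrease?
Y increases

Taking the partial derivative:
∂Y/∂Z = 16Z^3

∂Y/∂Z = 16Z^3 > 0 (assuming positive values)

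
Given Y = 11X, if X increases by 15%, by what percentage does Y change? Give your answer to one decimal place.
15.0%

For Y = 11X:
If X → X(1 + 0.15)
Then Y → Y · (1 + 0.15)^1
     = Y · 1.1500

Percentage change = ((1 + 0.15)^1 − 1) × 100% = 15.0%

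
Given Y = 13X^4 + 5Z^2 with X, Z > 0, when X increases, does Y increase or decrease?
Y increases

Taking the partial derivative:
∂Y/∂X = 52X^3

∂Y/∂X = 52X^3 > 0 (assuming positive values)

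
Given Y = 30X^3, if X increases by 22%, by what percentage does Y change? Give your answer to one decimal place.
81.6%

For Y = 30X^3:
If X → X(1 + 0.22)
Then Y → Y · (1 + 0.22)^3
     ≈ Y · 1.8158

Percentage change = ((1 + 0.22)^3 − 1) × 100% ≈ 81.6%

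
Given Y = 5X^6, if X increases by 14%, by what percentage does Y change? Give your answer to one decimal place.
119.5%

For Y = 5X^6:
If X → X(1 + 0.14)
Then Y → Y · (1 + 0.14)^6
     ≈ Y · 2.1950

Percentage change = ((1 + 0.14)^6 − 1) × 100% ≈ 119.5%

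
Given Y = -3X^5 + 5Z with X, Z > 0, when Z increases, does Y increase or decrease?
Y increases

Taking the partial derivative:
∂Y/∂Z = 5

∂Y/∂Z = 5 > 0 (assuming positive values)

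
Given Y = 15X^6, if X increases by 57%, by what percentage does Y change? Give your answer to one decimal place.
1397.6%

For Y = 15X^6:
If X → X(1 + 0.57)
Then Y → Y · (1 + 0.57)^6
     ≈ Y · 14.9761

Percentage change = ((1 + 0.57)^6 − 1) × 100% ≈ 1397.6%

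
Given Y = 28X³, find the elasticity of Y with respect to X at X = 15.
Elasticity = 3

Elasticity = (dY/dX) · (X/Y)

dY/dX = 84·X²
At X = 15: dY/dX = 18900, Y = 94500

Elasticity = 18900 · (15 / 94500) = 3

Interpretation: for a small percentage change in X, the percentage change in Y is approximately 3.00 times as large.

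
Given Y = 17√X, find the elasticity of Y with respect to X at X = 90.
Elasticity = 1/2

Elasticity = (dY/dX) · (X/Y)

dY/dX = 17/(2·√X)
At X = 90: dY/dX = 17·√10/60, Y = 51·√10

Elasticity = (17·√10/60) · (90 / (51·√10)) = 1/2

Interpretation: for a small percentage change in X, the percentage change in Y is approximately 0.50 times as large.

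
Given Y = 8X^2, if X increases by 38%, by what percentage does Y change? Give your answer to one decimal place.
90.4%

For Y = 8X^2:
If X → X(1 + 0.38)
Then Y → Y · (1 + 0.38)^2
     = Y · 1.9044

Percentage change = ((1 + 0.38)^2 − 1) × 100% ≈ 90.4%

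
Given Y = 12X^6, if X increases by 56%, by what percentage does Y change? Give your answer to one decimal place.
1341.3%

For Y = 12X^6:
If X → X(1 + 0.56)
Then Y → Y · (1 + 0.56)^6
     ≈ Y · 14.4128

Percentage change = ((1 + 0.56)^6 − 1) × 100% ≈ 1341.3%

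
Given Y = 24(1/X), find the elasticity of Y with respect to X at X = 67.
Elasticity = -1

Elasticity = (dY/dX) · (X/Y)

dY/dX = -24/X²
At X = 67: dY/dX = -24/4489, Y = 24/67

Elasticity = (-24/4489) · (67 / (24/67)) = -1

Interpretation: for a small percentage change in X, the percentage change in Y is approximately -1.00 times as large.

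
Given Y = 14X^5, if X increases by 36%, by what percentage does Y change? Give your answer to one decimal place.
365.3%

For Y = 14X^5:
If X → X(1 + 0.36)
Then Y → Y · (1 + 0.36)^5
     ≈ Y · 4.6526

Percentage change = ((1 + 0.36)^5 − 1) × 100% ≈ 365.3%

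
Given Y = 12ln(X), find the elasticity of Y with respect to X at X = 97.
Elasticity = 1/ln(97) ≈ 0.2186

Elasticity = (dY/dX) · (X/Y)

dY/dX = 12/X
At X = 97: dY/dX = 12/97, Y = 12·ln(97)

Elasticity = (12/97) · (97 / (12·ln(97))) = 1/ln(97) ≈ 0.2186

Interpretation: for a small percentage change in X, the percentage change in Y is approximately 0.22 times as large.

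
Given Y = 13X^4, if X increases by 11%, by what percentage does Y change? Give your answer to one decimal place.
51.8%

For Y = 13X^4:
If X → X(1 + 0.11)
Then Y → Y · (1 + 0.11)^4
     ≈ Y · 1.5181

Percentage change = ((1 + 0.11)^4 − 1) × 100% ≈ 51.8%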